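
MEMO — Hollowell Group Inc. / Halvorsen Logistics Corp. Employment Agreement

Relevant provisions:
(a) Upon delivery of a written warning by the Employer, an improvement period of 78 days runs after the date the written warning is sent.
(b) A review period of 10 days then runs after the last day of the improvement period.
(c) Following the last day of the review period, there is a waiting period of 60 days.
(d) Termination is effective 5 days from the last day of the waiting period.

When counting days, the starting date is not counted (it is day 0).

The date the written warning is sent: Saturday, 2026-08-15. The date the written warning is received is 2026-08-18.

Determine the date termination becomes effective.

The last day of the improvement period: 78 calendar days after 2026-08-15 is 2026-11-01.
The last day of the review period: 2026-11-01 + 10 days = 2026-11-11.
The last day of the waiting period: 60 calendar days after 2026-11-11 is 2027-01-10.
Adding 5 calendar days to 2027-01-10 gives 2027-01-15, which is the date termination becomes effective.

2027-01-15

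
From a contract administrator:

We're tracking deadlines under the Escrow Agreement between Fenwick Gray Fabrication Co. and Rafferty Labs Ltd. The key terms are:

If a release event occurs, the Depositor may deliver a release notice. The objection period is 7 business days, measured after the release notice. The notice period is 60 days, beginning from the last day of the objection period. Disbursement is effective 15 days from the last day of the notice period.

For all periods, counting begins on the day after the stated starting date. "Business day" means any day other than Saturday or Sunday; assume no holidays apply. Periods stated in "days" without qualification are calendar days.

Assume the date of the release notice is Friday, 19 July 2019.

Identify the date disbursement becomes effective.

13 October 2019

The last day of the objection period: counting 7 business days from Friday, 19 July 2019 (Jul 22, Jul 23, Jul 24, Jul 25, Jul 26, Jul 29, Jul 30, skipping weekends) reaches Tuesday, 30 July 2019.
Adding 60 calendar days to 30 July 2019 gives 28 September 2019, which is the last day of the notice period.
Adding 15 calendar days to 28 September 2019 gives 13 October 2019, which is the date disbursement becomes effective.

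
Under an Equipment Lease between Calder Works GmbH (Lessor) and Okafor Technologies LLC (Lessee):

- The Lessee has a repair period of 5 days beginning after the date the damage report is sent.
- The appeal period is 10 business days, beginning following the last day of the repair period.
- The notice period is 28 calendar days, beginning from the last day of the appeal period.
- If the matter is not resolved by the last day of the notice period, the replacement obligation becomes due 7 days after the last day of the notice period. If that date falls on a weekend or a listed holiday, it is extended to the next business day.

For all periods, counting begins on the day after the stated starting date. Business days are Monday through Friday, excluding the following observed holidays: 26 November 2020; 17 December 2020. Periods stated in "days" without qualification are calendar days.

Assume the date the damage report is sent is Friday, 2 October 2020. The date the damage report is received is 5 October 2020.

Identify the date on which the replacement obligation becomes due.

The last day of the repair period: 5 calendar days after 2 October 2020 is 7 October 2020.
From Wednesday, 7 October 2020, 10 business days (Oct 8, Oct 9, Oct 12, Oct 13, Oct 14, Oct 15, Oct 16, Oct 19, Oct 20, Oct 21, skipping weekends) brings us to Wednesday, 21 October 2020, which is the last day of the appeal period.
The last day of the notice period: 28 calendar days after 21 October 2020 is 18 November 2020.
The date on which the replacement obligation becomes due: 18 November 2020 + 7 days = 25 November 2020. 25 November 2020 is a Wednesday and is not a listed holiday, so no roll-forward applies.

25 November 2020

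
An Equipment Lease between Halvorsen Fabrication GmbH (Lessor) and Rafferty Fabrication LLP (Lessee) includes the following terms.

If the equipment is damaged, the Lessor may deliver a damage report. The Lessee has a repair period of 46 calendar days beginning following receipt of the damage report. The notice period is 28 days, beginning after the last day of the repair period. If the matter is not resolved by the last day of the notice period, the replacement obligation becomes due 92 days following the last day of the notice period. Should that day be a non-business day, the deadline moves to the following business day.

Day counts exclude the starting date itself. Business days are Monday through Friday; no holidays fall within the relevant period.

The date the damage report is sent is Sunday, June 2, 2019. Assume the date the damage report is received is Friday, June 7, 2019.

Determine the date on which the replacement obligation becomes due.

November 20, 2019

The last day of the repair period: 46 calendar days after June 7, 2019 is July 23, 2019.
The last day of the notice period: 28 calendar days after July 23, 2019 is August 20, 2019.
The date on which the replacement obligation becomes due: August 20, 2019 + 92 days = November 20, 2019. November 20, 2019 is a Wednesday, so no roll-forward applies.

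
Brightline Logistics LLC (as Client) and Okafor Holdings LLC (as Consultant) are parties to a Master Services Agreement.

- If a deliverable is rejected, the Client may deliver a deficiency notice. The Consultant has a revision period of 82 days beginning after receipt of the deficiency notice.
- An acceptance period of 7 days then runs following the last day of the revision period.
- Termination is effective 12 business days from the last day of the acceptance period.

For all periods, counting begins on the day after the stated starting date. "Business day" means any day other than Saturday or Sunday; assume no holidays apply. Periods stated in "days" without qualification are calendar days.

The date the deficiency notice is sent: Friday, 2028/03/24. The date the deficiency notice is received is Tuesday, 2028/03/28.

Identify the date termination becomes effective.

2028/07/11

Adding 82 calendar days to 2028/03/28 gives 2028/06/18, which is the last day of the revision period.
Adding 7 calendar days to 2028/06/18 gives 2028/06/25, which is the last day of the acceptance period.
The date termination becomes effective: 12 business days after Sunday, 2028/06/25, skipping weekends — Jun 26, Jun 27, Jun 28, Jun 29, …, Jul 7, Jul 10, Jul 11 — lands on Tuesday, 2028/07/11.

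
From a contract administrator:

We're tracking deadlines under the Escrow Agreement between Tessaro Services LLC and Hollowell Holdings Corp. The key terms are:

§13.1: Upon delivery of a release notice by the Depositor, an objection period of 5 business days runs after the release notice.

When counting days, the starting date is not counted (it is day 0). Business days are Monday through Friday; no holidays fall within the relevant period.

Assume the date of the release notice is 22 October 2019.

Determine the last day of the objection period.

29 October 2019

The last day of the objection period: counting 5 business days from Tuesday, 22 October 2019 (Oct 23, Oct 24, Oct 25, Oct 28, Oct 29, skipping weekends) reaches Tuesday, 29 October 2019.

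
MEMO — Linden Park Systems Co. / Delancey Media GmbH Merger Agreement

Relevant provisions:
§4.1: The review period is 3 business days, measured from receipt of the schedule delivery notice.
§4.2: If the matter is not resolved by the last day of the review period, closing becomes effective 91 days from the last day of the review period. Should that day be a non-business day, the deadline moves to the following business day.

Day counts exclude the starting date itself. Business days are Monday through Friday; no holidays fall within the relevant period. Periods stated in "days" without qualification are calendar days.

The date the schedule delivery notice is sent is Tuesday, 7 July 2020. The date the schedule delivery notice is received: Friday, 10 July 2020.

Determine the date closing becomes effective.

14 October 2020

The last day of the review period: 3 business days after Friday, 10 July 2020, skipping weekends — Jul 13, Jul 14, Jul 15 — lands on Wednesday, 15 July 2020.
The date closing becomes effective: 15 July 2020 + 91 days = 14 October 2020. 14 October 2020 is a Wednesday, so no roll-forward applies.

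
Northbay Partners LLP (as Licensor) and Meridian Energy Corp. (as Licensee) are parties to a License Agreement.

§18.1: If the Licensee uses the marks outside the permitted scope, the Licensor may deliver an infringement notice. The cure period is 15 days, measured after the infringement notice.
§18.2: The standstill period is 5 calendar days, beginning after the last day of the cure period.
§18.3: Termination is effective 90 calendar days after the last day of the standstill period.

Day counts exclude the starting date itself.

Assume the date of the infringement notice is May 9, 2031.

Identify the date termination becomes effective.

The last day of the cure period: May 9, 2031 + 15 days = May 24, 2031.
The last day of the standstill period: 5 calendar days after May 24, 2031 is May 29, 2031.
The date termination becomes effective: May 29, 2031 + 90 days = August 27, 2031.

August 27, 2031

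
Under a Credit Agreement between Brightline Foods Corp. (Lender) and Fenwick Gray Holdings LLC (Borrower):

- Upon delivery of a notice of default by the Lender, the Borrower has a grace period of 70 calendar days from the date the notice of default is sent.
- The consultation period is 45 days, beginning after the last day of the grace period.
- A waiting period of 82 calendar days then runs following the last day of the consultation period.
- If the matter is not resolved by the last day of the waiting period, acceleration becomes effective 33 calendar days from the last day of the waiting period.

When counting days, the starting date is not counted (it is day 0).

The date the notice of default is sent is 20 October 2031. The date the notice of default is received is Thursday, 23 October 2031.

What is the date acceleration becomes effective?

The last day of the grace period: 70 calendar days after 20 October 2031 is 29 December 2031.
The last day of the consultation period: 29 December 2031 + 45 days = 12 February 2032.
The last day of the waiting period: 82 calendar days after 12 February 2032 is 4 May 2032.
Adding 33 calendar days to 4 May 2032 gives 6 June 2032, which is the date acceleration becomes effective.

6 June 2032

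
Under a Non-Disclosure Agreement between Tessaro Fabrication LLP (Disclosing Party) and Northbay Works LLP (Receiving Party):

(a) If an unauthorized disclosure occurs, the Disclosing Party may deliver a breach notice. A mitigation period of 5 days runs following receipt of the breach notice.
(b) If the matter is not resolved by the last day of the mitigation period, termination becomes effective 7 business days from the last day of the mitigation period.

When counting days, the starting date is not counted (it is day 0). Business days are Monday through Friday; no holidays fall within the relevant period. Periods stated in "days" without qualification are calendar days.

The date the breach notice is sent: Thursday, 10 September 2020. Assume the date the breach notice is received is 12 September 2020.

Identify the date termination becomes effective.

28 September 2020

The last day of the mitigation period: 5 calendar days after 12 September 2020 is 17 September 2020.
The date termination becomes effective: 7 business days after Thursday, 17 September 2020, skipping weekends — Sep 18, Sep 21, Sep 22, Sep 23, Sep 24, Sep 25, Sep 28 — lands on Monday, 28 September 2020.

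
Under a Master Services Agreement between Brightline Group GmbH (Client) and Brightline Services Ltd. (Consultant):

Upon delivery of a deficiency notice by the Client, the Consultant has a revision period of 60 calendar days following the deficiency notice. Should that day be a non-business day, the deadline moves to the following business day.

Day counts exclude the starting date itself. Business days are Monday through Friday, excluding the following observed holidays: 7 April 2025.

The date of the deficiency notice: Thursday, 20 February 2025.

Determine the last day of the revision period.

21 April 2025

Adding 60 calendar days to 20 February 2025 gives 21 April 2025, which is the last day of the revision period. 21 April 2025 is a Monday and is not a listed holiday, so no roll-forward applies.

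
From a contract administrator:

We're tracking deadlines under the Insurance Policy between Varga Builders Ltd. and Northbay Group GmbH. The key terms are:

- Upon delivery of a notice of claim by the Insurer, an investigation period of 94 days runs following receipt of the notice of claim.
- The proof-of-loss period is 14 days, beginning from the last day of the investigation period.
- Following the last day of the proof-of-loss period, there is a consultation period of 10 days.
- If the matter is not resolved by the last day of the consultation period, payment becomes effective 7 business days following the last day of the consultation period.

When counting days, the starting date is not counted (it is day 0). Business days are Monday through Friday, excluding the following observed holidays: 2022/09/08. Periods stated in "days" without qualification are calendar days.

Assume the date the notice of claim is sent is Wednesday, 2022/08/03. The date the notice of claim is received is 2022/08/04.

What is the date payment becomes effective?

2022/12/09

The last day of the investigation period: 2022/08/04 + 94 days = 2022/11/06.
The last day of the proof-of-loss period: 2022/11/06 + 14 days = 2022/11/20.
Adding 10 calendar days to 2022/11/20 gives 2022/11/30, which is the last day of the consultation period.
The date payment becomes effective: 7 business days after Wednesday, 2022/11/30, skipping weekends — Dec 1, Dec 2, Dec 5, Dec 6, Dec 7, Dec 8, Dec 9 — lands on Friday, 2022/12/09.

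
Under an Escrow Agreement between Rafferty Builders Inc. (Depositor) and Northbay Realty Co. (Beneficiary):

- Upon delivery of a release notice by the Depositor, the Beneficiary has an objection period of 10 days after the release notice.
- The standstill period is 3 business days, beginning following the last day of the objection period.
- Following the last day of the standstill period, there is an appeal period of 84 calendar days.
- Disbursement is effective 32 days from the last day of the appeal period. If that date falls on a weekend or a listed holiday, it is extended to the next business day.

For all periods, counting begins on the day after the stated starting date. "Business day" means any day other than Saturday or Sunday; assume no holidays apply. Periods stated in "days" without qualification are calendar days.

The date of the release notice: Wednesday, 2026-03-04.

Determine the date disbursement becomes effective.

2026-07-13

The last day of the objection period: 10 calendar days after 2026-03-04 is 2026-03-14.
From Saturday, 2026-03-14, 3 business days (Mar 16, Mar 17, Mar 18, skipping weekends) brings us to Wednesday, 2026-03-18, which is the last day of the standstill period.
The last day of the appeal period: 84 calendar days after 2026-03-18 is 2026-06-10.
The date disbursement becomes effective: 32 calendar days after 2026-06-10 is 2026-07-12. That falls on a Sunday, so it rolls to the next business day, Monday, 2026-07-13.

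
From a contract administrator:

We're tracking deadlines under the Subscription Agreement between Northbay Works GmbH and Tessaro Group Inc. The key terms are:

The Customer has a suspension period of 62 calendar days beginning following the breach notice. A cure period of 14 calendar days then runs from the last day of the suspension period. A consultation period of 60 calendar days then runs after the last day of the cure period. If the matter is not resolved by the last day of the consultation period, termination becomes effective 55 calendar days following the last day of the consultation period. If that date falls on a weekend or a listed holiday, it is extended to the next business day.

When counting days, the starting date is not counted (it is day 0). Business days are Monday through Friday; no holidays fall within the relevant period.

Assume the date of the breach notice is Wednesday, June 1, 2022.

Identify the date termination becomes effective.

December 9, 2022

The last day of the suspension period: June 1, 2022 + 62 days = August 2, 2022.
The last day of the cure period: August 2, 2022 + 14 days = August 16, 2022.
Adding 60 calendar days to August 16, 2022 gives October 15, 2022, which is the last day of the consultation period.
Adding 55 calendar days to October 15, 2022 gives December 9, 2022, which is the date termination becomes effective. December 9, 2022 is a Friday, so no roll-forward applies.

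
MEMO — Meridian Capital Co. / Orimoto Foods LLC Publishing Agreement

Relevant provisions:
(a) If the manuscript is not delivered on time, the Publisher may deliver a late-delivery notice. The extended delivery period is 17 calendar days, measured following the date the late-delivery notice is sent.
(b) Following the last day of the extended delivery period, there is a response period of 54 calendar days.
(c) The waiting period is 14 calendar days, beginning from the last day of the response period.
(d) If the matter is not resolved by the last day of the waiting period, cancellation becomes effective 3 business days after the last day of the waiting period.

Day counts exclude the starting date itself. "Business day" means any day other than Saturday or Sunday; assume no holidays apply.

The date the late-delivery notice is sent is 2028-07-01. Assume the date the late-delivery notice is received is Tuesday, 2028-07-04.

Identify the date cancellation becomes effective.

The last day of the extended delivery period: 17 calendar days after 2028-07-01 is 2028-07-18.
The last day of the response period: 2028-07-18 + 54 days = 2028-09-10.
Adding 14 calendar days to 2028-09-10 gives 2028-09-24, which is the last day of the waiting period.
From Sunday, 2028-09-24, 3 business days (Sep 25, Sep 26, Sep 27, skipping weekends) brings us to Wednesday, 2028-09-27, which is the date cancellation becomes effective.

2028-09-27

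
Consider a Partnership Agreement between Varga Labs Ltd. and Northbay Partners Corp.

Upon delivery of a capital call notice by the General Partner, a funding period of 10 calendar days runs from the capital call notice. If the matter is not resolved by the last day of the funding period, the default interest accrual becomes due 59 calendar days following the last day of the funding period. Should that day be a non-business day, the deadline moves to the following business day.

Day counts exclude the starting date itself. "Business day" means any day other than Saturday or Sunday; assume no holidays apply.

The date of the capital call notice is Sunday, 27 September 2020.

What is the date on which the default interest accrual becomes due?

7 December 2020

The last day of the funding period: 27 September 2020 + 10 days = 7 October 2020.
The date on which the default interest accrual becomes due: 7 October 2020 + 59 days = 5 December 2020. That falls on a Saturday, so it rolls to the next business day, Monday, 7 December 2020.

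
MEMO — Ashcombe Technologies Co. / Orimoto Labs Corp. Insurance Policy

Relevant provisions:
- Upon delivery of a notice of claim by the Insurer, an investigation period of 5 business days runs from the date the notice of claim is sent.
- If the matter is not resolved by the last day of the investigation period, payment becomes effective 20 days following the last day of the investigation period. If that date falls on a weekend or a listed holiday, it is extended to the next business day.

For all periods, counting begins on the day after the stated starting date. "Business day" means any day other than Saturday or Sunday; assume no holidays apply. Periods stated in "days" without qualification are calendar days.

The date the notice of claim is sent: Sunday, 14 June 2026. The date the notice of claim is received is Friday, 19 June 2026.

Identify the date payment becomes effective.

The last day of the investigation period: 5 business days after Sunday, 14 June 2026, skipping weekends — Jun 15, Jun 16, Jun 17, Jun 18, Jun 19 — lands on Friday, 19 June 2026.
The date payment becomes effective: 20 calendar days after 19 June 2026 is 9 July 2026. 9 July 2026 is a Thursday, so no roll-forward applies.

9 July 2026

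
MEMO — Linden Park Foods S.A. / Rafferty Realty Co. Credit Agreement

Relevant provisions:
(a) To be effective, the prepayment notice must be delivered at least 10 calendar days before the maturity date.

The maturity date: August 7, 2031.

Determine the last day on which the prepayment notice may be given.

July 28, 2031

August 7, 2031 minus 10 days is July 28, 2031.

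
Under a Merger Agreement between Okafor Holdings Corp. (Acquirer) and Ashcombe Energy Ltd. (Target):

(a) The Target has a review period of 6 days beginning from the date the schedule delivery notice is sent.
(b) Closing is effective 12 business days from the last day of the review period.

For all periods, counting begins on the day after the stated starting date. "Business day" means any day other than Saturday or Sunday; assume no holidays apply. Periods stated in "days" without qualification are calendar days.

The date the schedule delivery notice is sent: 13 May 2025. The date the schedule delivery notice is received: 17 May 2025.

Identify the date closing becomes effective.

Adding 6 calendar days to 13 May 2025 gives 19 May 2025, which is the last day of the review period.
From Monday, 19 May 2025, 12 business days (May 20, May 21, May 22, May 23, …, Jun 2, Jun 3, Jun 4, skipping weekends) brings us to Wednesday, 4 June 2025, which is the date closing becomes effective.

4 June 2025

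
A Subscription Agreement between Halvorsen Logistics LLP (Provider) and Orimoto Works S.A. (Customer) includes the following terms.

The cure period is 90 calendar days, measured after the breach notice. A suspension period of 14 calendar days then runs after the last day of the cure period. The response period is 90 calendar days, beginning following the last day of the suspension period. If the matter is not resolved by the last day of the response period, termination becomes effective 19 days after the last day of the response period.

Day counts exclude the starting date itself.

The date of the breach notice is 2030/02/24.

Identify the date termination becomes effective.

2030/09/25

The last day of the cure period: 90 calendar days after 2030/02/24 is 2030/05/25.
Adding 14 calendar days to 2030/05/25 gives 2030/06/08, which is the last day of the suspension period.
Adding 90 calendar days to 2030/06/08 gives 2030/09/06, which is the last day of the response period.
Adding 19 calendar days to 2030/09/06 gives 2030/09/25, which is the date termination becomes effective.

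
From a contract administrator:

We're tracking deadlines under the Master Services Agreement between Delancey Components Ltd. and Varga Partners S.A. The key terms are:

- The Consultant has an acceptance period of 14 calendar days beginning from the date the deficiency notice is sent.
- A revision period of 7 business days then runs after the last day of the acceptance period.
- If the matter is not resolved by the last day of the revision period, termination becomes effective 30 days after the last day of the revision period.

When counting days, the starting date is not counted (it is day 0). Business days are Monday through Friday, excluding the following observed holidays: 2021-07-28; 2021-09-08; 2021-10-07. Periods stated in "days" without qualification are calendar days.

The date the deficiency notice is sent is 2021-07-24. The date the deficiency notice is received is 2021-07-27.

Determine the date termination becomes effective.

Adding 14 calendar days to 2021-07-24 gives 2021-08-07, which is the last day of the acceptance period.
The last day of the revision period: counting 7 business days from Saturday, 2021-08-07 (Aug 9, Aug 10, Aug 11, Aug 12, Aug 13, Aug 16, Aug 17, skipping weekends) reaches Tuesday, 2021-08-17.
The date termination becomes effective: 30 calendar days after 2021-08-17 is 2021-09-16.

2021-09-16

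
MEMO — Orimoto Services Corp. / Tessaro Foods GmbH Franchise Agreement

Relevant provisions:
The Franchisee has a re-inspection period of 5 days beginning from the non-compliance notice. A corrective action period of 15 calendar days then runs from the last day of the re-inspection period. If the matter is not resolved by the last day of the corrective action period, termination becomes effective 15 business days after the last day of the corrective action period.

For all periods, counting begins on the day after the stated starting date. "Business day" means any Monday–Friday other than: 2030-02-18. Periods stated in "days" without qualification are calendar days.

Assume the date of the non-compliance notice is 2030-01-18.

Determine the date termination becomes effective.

2030-03-01

Adding 5 calendar days to 2030-01-18 gives 2030-01-23, which is the last day of the re-inspection period.
Adding 15 calendar days to 2030-01-23 gives 2030-02-07, which is the last day of the corrective action period.
From Thursday, 2030-02-07, 15 business days (Feb 8, Feb 11, Feb 12, Feb 13, …, Feb 27, Feb 28, Mar 1, skipping weekends and the listed holiday on Feb 18) brings us to Friday, 2030-03-01, which is the date termination becomes effective.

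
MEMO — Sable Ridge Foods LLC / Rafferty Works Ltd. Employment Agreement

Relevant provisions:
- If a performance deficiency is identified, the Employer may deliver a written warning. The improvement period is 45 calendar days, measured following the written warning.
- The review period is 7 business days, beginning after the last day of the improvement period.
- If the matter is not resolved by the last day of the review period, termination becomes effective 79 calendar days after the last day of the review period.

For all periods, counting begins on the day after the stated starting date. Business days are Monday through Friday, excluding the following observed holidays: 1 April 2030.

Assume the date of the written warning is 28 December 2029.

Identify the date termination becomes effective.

10 May 2030

The last day of the improvement period: 28 December 2029 + 45 days = 11 February 2030.
The last day of the review period: 7 business days after Monday, 11 February 2030, skipping weekends — Feb 12, Feb 13, Feb 14, Feb 15, Feb 18, Feb 19, Feb 20 — lands on Wednesday, 20 February 2030.
Adding 79 calendar days to 20 February 2030 gives 10 May 2030, which is the date termination becomes effective.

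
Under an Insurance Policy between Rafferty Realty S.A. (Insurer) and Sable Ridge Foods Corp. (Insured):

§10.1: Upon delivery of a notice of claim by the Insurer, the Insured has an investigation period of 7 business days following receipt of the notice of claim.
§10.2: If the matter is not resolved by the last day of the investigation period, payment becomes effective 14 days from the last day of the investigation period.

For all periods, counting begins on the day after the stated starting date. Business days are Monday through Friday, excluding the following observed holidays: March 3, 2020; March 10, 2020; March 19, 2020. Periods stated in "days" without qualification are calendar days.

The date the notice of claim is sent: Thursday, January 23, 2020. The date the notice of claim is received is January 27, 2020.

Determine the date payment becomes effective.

From Monday, January 27, 2020, 7 business days (Jan 28, Jan 29, Jan 30, Jan 31, Feb 3, Feb 4, Feb 5, skipping weekends) brings us to Wednesday, February 5, 2020, which is the last day of the investigation period.
The date payment becomes effective: February 5, 2020 + 14 days = February 19, 2020.

February 19, 2020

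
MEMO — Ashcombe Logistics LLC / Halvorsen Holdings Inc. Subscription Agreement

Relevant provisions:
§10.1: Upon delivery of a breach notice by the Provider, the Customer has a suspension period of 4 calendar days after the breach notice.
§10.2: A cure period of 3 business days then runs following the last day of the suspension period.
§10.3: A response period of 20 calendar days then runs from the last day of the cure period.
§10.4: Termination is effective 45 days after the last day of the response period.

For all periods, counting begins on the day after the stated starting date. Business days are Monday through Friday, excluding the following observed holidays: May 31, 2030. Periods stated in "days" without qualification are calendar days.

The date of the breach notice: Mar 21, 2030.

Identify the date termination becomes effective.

Jun 1, 2030

The last day of the suspension period: 4 calendar days after Mar 21, 2030 is Mar 25, 2030.
From Monday, Mar 25, 2030, 3 business days (Mar 26, Mar 27, Mar 28, skipping weekends) brings us to Thursday, Mar 28, 2030, which is the last day of the cure period.
The last day of the response period: 20 calendar days after Mar 28, 2030 is Apr 17, 2030.
The date termination becomes effective: 45 calendar days after Apr 17, 2030 is Jun 1, 2030.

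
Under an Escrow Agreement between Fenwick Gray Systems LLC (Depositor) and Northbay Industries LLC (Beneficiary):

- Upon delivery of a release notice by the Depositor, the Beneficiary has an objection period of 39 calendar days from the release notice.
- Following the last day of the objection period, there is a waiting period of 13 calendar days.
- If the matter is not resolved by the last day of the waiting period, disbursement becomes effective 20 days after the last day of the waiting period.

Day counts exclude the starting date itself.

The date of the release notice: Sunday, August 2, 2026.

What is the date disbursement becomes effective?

October 13, 2026

The last day of the objection period: 39 calendar days after August 2, 2026 is September 10, 2026.
The last day of the waiting period: 13 calendar days after September 10, 2026 is September 23, 2026.
The date disbursement becomes effective: 20 calendar days after September 23, 2026 is October 13, 2026.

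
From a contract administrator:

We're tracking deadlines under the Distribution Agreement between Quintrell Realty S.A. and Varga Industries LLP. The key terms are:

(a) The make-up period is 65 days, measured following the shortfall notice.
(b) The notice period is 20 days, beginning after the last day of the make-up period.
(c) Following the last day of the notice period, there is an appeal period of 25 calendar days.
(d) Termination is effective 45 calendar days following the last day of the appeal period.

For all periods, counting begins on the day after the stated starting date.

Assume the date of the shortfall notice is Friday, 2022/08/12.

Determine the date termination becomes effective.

2023/01/14

The last day of the make-up period: 2022/08/12 + 65 days = 2022/10/16.
The last day of the notice period: 20 calendar days after 2022/10/16 is 2022/11/05.
The last day of the appeal period: 25 calendar days after 2022/11/05 is 2022/11/30.
The date termination becomes effective: 45 calendar days after 2022/11/30 is 2023/01/14.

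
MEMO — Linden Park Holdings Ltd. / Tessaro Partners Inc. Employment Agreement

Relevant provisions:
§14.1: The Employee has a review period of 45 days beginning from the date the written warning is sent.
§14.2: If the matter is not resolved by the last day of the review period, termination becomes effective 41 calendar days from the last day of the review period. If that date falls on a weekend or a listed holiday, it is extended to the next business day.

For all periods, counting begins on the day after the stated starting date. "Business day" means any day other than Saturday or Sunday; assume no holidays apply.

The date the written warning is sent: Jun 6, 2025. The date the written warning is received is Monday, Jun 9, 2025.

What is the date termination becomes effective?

Sep 1, 2025

The last day of the review period: 45 calendar days after Jun 6, 2025 is Jul 21, 2025.
Adding 41 calendar days to Jul 21, 2025 gives Aug 31, 2025, which is the date termination becomes effective. That falls on a Sunday, so it rolls to the next business day, Monday, Sep 1, 2025.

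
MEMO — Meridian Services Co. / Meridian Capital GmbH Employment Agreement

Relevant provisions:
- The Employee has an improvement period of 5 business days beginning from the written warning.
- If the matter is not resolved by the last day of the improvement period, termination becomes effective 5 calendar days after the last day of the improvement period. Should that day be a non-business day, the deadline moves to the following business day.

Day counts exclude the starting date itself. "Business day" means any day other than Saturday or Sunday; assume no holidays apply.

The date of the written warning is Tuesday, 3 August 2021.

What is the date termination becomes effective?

From Tuesday, 3 August 2021, 5 business days (Aug 4, Aug 5, Aug 6, Aug 9, Aug 10, skipping weekends) brings us to Tuesday, 10 August 2021, which is the last day of the improvement period.
Adding 5 calendar days to 10 August 2021 gives 15 August 2021, which is the date termination becomes effective. That falls on a Sunday, so it rolls to the next business day, Monday, 16 August 2021.

16 August 2021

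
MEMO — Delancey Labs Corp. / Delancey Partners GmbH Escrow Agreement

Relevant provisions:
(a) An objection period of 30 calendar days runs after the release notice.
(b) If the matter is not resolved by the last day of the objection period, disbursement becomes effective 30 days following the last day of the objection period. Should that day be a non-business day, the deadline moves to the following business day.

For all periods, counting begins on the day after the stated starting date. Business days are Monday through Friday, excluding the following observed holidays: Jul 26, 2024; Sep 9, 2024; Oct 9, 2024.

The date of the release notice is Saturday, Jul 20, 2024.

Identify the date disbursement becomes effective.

Sep 18, 2024

Adding 30 calendar days to Jul 20, 2024 gives Aug 19, 2024, which is the last day of the objection period.
The date disbursement becomes effective: 30 calendar days after Aug 19, 2024 is Sep 18, 2024. Sep 18, 2024 is a Wednesday and is not a listed holiday, so no roll-forward applies.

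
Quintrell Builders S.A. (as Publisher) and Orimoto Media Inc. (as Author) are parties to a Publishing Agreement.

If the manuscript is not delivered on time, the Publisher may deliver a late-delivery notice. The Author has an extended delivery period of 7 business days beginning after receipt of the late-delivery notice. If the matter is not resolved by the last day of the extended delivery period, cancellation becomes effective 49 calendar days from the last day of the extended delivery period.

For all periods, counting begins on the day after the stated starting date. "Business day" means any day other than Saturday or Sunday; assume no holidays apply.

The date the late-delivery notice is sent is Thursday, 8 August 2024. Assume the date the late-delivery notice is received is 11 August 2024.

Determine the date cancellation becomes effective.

8 October 2024

The last day of the extended delivery period: 7 business days after Sunday, 11 August 2024, skipping weekends — Aug 12, Aug 13, Aug 14, Aug 15, Aug 16, Aug 19, Aug 20 — lands on Tuesday, 20 August 2024.
The date cancellation becomes effective: 20 August 2024 + 49 days = 8 October 2024.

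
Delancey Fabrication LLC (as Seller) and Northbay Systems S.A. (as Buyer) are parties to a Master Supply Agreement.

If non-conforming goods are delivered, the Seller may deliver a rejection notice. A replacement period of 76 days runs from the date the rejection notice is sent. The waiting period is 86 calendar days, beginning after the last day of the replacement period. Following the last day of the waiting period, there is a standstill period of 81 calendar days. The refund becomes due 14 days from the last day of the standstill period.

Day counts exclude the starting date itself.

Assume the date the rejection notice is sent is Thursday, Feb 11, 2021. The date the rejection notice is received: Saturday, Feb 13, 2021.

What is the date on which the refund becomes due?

Oct 26, 2021

Adding 76 calendar days to Feb 11, 2021 gives Apr 28, 2021, which is the last day of the replacement period.
The last day of the waiting period: Apr 28, 2021 + 86 days = Jul 23, 2021.
Adding 81 calendar days to Jul 23, 2021 gives Oct 12, 2021, which is the last day of the standstill period.
The date on which the refund becomes due: Oct 12, 2021 + 14 days = Oct 26, 2021.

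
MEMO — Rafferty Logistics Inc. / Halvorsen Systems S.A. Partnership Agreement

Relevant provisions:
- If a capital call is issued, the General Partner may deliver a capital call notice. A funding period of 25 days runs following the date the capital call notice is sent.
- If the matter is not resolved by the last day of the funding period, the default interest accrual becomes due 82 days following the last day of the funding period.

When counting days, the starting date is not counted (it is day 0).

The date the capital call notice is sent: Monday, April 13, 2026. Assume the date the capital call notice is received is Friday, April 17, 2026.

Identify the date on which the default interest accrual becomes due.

Adding 25 calendar days to April 13, 2026 gives May 8, 2026, which is the last day of the funding period.
The date on which the default interest accrual becomes due: 82 calendar days after May 8, 2026 is July 29, 2026.

July 29, 2026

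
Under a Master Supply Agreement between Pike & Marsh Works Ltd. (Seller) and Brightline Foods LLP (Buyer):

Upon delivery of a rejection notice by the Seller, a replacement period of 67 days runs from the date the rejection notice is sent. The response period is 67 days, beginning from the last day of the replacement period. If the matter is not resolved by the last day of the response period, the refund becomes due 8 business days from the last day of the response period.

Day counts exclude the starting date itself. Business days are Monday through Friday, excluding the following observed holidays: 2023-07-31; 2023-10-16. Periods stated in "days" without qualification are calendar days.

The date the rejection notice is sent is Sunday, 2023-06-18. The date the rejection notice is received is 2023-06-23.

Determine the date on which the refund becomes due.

2023-11-09

Adding 67 calendar days to 2023-06-18 gives 2023-08-24, which is the last day of the replacement period.
Adding 67 calendar days to 2023-08-24 gives 2023-10-30, which is the last day of the response period.
From Monday, 2023-10-30, 8 business days (Oct 31, Nov 1, Nov 2, Nov 3, Nov 6, Nov 7, Nov 8, Nov 9, skipping weekends) brings us to Thursday, 2023-11-09, which is the date on which the refund becomes due.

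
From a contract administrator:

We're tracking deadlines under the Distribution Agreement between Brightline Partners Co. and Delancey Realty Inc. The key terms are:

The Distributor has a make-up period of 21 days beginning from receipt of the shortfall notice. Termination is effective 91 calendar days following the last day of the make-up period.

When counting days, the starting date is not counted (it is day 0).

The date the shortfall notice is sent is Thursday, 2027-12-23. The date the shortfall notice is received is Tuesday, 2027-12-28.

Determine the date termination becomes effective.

Adding 21 calendar days to 2027-12-28 gives 2028-01-18, which is the last day of the make-up period.
The date termination becomes effective: 91 calendar days after 2028-01-18 is 2028-04-18.

2028-04-18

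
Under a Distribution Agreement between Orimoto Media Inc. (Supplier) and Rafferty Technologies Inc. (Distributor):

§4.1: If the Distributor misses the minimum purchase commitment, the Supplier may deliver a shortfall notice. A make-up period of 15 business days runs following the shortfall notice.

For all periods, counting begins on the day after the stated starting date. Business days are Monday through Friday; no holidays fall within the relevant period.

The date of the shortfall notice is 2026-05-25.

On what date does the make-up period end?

2026-06-15

The last day of the make-up period: counting 15 business days from Monday, 2026-05-25 (May 26, May 27, May 28, May 29, …, Jun 11, Jun 12, Jun 15, skipping weekends) reaches Monday, 2026-06-15.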